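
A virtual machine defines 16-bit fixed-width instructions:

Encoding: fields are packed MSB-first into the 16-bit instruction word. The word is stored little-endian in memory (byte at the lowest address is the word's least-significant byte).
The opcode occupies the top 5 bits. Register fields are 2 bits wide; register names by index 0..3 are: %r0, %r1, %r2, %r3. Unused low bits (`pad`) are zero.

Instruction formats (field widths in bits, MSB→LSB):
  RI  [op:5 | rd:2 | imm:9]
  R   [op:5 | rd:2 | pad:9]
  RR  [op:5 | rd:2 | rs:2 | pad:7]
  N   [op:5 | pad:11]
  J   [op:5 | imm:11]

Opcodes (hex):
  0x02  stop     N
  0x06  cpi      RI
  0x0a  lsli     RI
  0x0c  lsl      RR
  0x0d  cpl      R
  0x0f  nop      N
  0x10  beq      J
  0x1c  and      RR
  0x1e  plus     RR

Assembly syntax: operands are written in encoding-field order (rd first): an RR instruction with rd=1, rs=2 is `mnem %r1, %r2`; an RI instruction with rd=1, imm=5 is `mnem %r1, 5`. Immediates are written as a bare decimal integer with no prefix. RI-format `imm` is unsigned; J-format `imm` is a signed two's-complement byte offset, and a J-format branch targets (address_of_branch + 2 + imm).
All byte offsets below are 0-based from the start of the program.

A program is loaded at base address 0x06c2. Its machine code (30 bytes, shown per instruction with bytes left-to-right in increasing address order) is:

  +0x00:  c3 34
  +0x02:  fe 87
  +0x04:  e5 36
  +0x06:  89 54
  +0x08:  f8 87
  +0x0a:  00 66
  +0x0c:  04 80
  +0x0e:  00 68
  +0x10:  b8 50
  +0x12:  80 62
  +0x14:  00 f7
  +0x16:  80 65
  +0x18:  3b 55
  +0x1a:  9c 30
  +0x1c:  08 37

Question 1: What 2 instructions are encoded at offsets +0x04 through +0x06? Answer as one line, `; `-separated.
cpi %r3, 229; lsli %r2, 137

@+04  little-endian(e5 36) = 0x36e5
  op=0x36e5>>11=0x6 ⇒ cpi (RI)
  rd: (w>>9)&0x3=0x3 → %r3
  imm: (w>>0)&0x1ff=0xe5 → 229
@+06  little-endian(89 54) = 0x5489
  op=0x5489>>11=0xa ⇒ lsli (RI)
  rd: (w>>9)&0x3=0x2 → %r2
  imm: (w>>0)&0x1ff=0x89 → 137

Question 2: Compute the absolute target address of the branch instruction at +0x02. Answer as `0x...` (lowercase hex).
[02] fe 87 → 0x87fe
  opcode bits[15:11]=0x10: beq/J
  imm@[10:0]=0x7fe (s11→-2) ⇒ -2
  target = base 0x06c2 + off 0x02 + 2 + imm -2 = 0x06c4

0x06c4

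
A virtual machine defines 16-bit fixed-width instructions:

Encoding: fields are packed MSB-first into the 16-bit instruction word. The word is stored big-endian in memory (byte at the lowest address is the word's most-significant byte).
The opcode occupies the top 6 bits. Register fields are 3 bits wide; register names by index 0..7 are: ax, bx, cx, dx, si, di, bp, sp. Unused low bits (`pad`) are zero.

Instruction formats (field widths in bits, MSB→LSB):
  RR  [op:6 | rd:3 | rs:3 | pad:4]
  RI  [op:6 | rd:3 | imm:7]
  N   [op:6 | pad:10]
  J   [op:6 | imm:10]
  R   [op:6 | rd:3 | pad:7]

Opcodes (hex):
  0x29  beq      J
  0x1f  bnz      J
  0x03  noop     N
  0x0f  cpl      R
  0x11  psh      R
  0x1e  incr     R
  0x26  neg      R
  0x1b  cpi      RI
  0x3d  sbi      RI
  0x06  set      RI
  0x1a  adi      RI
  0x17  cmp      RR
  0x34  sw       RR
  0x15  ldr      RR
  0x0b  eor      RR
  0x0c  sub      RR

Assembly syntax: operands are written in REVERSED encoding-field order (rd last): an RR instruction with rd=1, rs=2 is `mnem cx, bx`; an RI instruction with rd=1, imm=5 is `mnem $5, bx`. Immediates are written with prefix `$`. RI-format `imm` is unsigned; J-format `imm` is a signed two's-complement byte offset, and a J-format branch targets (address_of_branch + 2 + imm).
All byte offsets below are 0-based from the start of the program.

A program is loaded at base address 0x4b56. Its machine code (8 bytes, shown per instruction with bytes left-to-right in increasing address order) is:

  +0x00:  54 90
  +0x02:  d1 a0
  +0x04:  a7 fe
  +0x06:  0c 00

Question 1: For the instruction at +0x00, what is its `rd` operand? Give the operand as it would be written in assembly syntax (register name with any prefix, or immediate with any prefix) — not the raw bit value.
bx

[00] 54 90 → 0x5490
  top 6b → 0x15 → ldr [RR]
  [9:7] rd=1 = bx
  [6:4] rs=1 = bx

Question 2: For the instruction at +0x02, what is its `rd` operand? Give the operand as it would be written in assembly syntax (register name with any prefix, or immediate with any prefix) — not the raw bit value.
+0x02: d1 a0 ⇒ word 0xd1a0 (big)
  top 6b → 0x34 → sw [RR]
  rd@[9:7]=0x3 ⇒ dx
  rs@[6:4]=0x2 ⇒ cx

dx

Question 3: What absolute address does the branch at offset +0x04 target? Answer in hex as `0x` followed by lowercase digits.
0x4b5a

off 0x04: read a7 fe as big → 0xa7fe
  top 6b → 0x29 → beq [J]
  imm: (w>>0)&0x3ff=0x3fe (s10→-2) → $-2
  target = base 0x4b56 + off 0x04 + 2 + imm -2 = 0x4b5a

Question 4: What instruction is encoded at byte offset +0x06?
@+06  big-endian(0c 00) = 0x0c00
  opcode bits[15:10]=0x3: noop/N

noop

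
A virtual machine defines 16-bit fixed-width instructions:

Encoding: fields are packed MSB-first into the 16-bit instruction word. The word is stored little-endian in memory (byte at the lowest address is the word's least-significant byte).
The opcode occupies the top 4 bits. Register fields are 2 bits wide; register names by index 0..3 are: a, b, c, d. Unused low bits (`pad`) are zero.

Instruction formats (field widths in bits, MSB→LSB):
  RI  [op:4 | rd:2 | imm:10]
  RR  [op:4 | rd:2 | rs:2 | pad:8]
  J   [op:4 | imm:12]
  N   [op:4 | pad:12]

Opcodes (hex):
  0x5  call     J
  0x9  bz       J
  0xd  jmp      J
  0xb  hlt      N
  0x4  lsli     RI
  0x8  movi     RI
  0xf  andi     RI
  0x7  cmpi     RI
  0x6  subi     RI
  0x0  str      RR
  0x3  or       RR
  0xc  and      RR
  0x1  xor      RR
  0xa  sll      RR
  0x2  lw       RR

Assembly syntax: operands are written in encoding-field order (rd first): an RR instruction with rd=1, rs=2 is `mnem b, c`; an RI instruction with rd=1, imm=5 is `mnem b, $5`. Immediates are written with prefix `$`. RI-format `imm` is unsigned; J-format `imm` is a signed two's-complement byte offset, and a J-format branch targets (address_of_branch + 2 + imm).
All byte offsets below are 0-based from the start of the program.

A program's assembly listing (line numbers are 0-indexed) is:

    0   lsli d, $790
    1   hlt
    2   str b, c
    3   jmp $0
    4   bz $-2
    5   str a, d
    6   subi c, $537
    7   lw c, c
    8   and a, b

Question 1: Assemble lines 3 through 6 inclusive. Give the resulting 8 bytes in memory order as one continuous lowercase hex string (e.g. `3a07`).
line 3 (jmp): pack op=0xd:4|imm=0:12 = 0xd000; little→ 00 d0
line 4 (bz): pack op=0x9:4|imm=-2:12 = 0x9ffe; little→ fe 9f
line 5 (str): pack op=0x0:4|rd=0:2|rs=3:2|pad=0:8 = 0x0300; little→ 00 03
line 6 (subi): pack op=0x6:4|rd=2:2|imm=537:10 = 0x6a19; little→ 19 6a

00d0fe9f0003196a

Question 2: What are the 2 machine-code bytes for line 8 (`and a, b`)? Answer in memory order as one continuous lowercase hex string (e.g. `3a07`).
00c1

L8: and op=0xc:4|rd=0:2|rs=1:2|pad=0:8 ⇒ 0xc100 ⇒ little 00 c1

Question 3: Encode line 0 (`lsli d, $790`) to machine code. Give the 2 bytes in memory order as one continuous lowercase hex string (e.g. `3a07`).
164f

line 0 (lsli): pack op=0x4:4|rd=3:2|imm=790:10 = 0x4f16; little→ 16 4f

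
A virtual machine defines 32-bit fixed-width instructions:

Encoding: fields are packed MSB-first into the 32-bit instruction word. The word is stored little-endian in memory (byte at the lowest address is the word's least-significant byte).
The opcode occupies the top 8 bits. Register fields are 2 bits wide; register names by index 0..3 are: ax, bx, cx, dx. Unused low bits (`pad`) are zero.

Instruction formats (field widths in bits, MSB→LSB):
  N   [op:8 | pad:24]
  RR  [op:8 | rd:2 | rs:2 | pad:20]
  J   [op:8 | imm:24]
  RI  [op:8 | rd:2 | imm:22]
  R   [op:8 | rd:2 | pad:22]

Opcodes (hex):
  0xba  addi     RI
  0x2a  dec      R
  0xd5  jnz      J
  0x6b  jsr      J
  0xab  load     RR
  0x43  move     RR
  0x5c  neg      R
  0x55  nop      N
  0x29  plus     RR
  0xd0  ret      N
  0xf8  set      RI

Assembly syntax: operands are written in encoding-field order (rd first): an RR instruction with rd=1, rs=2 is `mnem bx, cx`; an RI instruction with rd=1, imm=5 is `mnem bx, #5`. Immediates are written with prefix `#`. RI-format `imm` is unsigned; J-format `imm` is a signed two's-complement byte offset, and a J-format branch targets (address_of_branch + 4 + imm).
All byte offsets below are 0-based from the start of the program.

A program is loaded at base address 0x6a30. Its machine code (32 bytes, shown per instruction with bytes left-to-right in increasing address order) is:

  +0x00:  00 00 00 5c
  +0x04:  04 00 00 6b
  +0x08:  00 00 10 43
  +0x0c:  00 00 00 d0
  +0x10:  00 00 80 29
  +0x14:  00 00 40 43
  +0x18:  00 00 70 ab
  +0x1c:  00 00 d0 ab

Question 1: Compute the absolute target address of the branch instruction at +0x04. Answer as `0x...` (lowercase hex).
off 0x04: read 04 00 00 6b as little → 0x6b000004
  op=0x6b000004>>24=0x6b ⇒ jsr (J)
  imm: (w>>0)&0xffffff=0x4 → #4
  target = base 0x6a30 + off 0x04 + 4 + imm 4 = 0x6a3c

0x6a3c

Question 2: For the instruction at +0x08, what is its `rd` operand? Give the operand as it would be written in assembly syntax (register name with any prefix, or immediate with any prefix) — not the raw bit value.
ax

[08] 00 00 10 43 → 0x43100000
  op=0x43100000>>24=0x43 ⇒ move (RR)
  rd@[23:22]=0x0 ⇒ ax
  rs@[21:20]=0x1 ⇒ bx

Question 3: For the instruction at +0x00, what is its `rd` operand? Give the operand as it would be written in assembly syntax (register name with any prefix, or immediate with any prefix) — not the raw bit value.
[00] 00 00 00 5c → 0x5c000000
  op=0x5c000000>>24=0x5c ⇒ neg (R)
  rd: (w>>22)&0x3=0x0 → ax

ax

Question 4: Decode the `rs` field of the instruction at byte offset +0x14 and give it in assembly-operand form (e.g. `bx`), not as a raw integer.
off 0x14: read 00 00 40 43 as little → 0x43400000
  opcode bits[31:24]=0x43: move/RR
  rd: (w>>22)&0x3=0x1 → bx
  rs: (w>>20)&0x3=0x0 → ax

ax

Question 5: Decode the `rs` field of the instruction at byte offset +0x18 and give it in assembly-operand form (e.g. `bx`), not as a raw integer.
@+18  little-endian(00 00 70 ab) = 0xab700000
  top 8b → 0xab → load [RR]
  [23:22] rd=1 = bx
  [21:20] rs=3 = dx

dx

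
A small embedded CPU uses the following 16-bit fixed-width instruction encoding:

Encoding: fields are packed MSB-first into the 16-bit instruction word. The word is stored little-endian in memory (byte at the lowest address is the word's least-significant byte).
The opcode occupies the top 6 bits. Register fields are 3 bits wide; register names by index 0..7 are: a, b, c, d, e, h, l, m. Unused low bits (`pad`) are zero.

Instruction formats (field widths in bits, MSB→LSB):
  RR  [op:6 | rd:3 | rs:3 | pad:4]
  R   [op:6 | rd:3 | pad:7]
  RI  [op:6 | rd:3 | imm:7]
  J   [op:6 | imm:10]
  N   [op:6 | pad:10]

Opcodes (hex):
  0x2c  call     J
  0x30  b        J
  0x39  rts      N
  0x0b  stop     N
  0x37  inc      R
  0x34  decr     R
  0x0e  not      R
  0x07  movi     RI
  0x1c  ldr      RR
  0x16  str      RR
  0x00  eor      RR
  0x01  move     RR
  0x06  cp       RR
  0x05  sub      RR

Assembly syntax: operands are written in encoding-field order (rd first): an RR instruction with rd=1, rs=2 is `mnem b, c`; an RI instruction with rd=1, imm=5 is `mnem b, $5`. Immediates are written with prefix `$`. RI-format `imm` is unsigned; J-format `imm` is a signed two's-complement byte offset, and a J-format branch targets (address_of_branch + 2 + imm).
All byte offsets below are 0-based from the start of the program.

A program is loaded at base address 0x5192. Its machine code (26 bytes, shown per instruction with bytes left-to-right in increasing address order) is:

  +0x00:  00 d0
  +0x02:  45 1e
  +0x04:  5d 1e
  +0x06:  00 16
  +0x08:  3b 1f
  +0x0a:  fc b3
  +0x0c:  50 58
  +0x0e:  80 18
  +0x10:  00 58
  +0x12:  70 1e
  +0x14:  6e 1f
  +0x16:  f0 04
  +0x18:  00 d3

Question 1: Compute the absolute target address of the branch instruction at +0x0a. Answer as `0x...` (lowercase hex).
0x519a

+0x0a: fc b3 ⇒ word 0xb3fc (little)
  top 6b → 0x2c → call [J]
  imm: (w>>0)&0x3ff=0x3fc (s10→-4) → $-4
  target = base 0x5192 + off 0x0a + 2 + imm -4 = 0x519a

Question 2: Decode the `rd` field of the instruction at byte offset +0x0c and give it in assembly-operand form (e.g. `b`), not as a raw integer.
+0x0c: 50 58 ⇒ word 0x5850 (little)
  top 6b → 0x16 → str [RR]
  rd@[9:7]=0x0 ⇒ a
  rs@[6:4]=0x5 ⇒ h

a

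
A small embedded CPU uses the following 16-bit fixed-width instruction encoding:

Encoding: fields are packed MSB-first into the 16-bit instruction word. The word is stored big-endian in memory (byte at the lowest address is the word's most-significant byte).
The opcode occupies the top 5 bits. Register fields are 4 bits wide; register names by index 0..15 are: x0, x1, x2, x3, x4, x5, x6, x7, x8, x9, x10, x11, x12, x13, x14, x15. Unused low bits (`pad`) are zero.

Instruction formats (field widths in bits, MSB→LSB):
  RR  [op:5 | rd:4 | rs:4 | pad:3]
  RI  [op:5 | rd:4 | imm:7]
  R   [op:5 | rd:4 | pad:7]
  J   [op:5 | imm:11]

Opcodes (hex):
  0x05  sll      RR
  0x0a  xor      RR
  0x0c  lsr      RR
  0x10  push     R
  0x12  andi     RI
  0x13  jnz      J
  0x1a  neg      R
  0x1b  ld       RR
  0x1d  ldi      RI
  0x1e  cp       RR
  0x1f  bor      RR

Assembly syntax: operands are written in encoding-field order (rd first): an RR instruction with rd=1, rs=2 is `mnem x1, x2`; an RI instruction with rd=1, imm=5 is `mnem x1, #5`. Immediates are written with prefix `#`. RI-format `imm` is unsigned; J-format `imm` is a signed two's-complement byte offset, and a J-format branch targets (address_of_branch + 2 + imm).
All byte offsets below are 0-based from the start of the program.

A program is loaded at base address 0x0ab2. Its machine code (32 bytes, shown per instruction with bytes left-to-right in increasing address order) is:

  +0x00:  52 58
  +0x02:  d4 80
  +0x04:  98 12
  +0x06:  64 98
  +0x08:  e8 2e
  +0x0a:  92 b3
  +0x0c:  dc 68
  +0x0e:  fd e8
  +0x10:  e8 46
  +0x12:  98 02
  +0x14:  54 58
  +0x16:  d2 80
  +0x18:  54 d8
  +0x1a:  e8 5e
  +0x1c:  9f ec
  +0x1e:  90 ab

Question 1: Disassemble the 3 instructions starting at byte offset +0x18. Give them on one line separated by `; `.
xor x9, x11; ldi x0, #94; jnz #-20

off 0x18: read 54 d8 as big → 0x54d8
  op=0x54d8>>11=0xa ⇒ xor (RR)
  [10:7] rd=9 = x9
  [6:3] rs=11 = x11
off 0x1a: read e8 5e as big → 0xe85e
  op=0xe85e>>11=0x1d ⇒ ldi (RI)
  [10:7] rd=0 = x0
  [6:0] imm=94 = #94
off 0x1c: read 9f ec as big → 0x9fec
  op=0x9fec>>11=0x13 ⇒ jnz (J)
  [10:0] imm=2028 (s11→-20) = #-20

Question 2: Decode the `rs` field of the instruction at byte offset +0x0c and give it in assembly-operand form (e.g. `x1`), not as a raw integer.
x13

[0c] dc 68 → 0xdc68
  opcode bits[15:11]=0x1b: ld/RR
  rd@[10:7]=0x8 ⇒ x8
  rs@[6:3]=0xd ⇒ x13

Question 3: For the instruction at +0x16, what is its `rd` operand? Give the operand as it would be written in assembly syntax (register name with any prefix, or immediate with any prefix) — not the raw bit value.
x5

+0x16: d2 80 ⇒ word 0xd280 (big)
  opcode bits[15:11]=0x1a: neg/R
  rd@[10:7]=0x5 ⇒ x5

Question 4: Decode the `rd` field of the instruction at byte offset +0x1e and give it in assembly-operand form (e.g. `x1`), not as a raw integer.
x1

+0x1e: 90 ab ⇒ word 0x90ab (big)
  top 5b → 0x12 → andi [RI]
  rd@[10:7]=0x1 ⇒ x1
  imm@[6:0]=0x2b ⇒ #43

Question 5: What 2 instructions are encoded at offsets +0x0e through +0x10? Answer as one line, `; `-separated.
+0x0e: fd e8 ⇒ word 0xfde8 (big)
  op=0xfde8>>11=0x1f ⇒ bor (RR)
  rd: (w>>7)&0xf=0xb → x11
  rs: (w>>3)&0xf=0xd → x13
+0x10: e8 46 ⇒ word 0xe846 (big)
  op=0xe846>>11=0x1d ⇒ ldi (RI)
  rd: (w>>7)&0xf=0x0 → x0
  imm: (w>>0)&0x7f=0x46 → #70

bor x11, x13; ldi x0, #70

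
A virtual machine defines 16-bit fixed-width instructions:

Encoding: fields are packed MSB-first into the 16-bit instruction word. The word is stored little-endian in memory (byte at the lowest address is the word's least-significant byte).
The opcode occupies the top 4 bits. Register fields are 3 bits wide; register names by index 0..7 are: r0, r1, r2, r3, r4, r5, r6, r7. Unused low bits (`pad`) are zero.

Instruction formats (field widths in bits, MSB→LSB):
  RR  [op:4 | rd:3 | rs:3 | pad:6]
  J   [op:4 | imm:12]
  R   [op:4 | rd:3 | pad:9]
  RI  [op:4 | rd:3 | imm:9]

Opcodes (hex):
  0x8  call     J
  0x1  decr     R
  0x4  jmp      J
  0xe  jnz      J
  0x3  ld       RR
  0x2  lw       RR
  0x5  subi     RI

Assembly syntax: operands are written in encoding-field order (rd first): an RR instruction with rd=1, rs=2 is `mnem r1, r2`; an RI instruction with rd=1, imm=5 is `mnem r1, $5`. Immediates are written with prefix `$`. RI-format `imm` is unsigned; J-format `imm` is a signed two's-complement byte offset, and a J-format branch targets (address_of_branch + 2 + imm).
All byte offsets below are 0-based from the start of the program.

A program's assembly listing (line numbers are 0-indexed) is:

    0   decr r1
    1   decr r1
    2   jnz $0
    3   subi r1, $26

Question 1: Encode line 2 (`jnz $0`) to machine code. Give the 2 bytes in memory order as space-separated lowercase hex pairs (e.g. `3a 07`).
00 e0

2. jnz fields op=0xe:4|imm=0:12 → word e000h → 00 e0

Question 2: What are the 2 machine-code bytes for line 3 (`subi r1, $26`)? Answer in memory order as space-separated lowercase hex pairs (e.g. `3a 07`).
1a 52

3. subi fields op=0x5:4|rd=1:3|imm=26:9 → word 521ah → 1a 52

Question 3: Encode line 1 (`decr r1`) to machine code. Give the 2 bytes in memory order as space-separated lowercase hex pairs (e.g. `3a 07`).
L1: decr op=0x1:4|rd=1:3|pad=0:9 ⇒ 0x1200 ⇒ little 00 12

00 12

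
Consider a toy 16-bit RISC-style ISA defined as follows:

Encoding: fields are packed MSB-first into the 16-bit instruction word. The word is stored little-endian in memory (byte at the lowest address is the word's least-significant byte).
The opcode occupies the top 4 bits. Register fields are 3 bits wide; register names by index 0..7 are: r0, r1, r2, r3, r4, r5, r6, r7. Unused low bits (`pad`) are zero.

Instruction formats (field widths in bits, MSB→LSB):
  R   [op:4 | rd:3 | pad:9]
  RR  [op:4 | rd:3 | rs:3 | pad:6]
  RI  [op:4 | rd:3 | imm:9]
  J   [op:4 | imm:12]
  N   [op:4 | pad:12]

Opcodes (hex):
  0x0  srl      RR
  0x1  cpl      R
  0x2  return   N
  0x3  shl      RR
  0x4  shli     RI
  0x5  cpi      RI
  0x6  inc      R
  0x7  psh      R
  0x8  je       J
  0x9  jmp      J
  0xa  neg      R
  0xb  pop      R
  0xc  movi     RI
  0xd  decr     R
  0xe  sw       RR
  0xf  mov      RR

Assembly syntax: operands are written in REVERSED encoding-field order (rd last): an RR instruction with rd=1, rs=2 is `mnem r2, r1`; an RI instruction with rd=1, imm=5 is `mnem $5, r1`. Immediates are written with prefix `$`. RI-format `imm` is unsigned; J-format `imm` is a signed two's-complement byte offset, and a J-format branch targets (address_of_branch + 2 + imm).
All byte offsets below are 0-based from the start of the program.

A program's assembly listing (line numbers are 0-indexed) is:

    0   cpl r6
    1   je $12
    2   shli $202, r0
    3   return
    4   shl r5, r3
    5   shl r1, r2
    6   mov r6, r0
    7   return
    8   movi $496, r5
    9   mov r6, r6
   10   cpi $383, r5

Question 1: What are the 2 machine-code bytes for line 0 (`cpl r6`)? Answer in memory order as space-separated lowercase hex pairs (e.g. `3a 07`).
00 1c

L0: cpl op=0x1:4|rd=6:3|pad=0:9 ⇒ 0x1c00 ⇒ little 00 1c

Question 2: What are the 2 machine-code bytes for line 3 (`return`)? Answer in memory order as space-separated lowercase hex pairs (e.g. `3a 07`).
00 20

line 3 (return): pack op=0x2:4|pad=0:12 = 0x2000; little→ 00 20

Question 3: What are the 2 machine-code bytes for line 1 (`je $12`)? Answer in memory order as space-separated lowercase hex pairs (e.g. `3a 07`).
0c 80

1. je fields op=0x8:4|imm=12:12 → word 800ch → 0c 80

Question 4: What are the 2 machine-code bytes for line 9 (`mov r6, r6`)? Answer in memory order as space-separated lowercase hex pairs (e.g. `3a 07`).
9. mov fields op=0xf:4|rd=6:3|rs=6:3|pad=0:6 → word fd80h → 80 fd

80 fd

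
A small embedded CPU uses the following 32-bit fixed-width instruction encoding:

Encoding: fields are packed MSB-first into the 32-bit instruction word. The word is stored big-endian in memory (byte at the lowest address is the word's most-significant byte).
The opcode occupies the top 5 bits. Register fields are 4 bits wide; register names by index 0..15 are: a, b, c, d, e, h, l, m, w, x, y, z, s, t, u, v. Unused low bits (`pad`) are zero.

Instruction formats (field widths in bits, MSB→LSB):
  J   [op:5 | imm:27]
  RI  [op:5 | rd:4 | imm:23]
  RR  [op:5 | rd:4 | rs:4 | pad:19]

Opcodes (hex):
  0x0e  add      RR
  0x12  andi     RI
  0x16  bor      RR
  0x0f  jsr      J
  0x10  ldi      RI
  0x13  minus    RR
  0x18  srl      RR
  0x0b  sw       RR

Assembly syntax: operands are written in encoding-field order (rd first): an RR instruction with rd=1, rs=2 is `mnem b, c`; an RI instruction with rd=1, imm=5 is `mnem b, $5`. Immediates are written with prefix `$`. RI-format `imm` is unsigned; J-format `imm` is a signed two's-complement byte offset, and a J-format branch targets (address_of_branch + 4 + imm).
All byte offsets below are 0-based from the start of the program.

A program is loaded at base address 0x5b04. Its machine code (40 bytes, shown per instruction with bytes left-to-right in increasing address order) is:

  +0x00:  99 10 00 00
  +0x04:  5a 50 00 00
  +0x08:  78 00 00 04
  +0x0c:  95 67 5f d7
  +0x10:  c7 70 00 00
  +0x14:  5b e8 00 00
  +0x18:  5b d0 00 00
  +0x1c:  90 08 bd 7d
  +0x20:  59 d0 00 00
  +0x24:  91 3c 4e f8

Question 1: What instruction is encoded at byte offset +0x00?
minus c, c

off 0x00: read 99 10 00 00 as big → 0x99100000
  op=0x99100000>>27=0x13 ⇒ minus (RR)
  rd: (w>>23)&0xf=0x2 → c
  rs: (w>>19)&0xf=0x2 → c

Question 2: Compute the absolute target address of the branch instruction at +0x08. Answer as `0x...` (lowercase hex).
0x5b14

+0x08: 78 00 00 04 ⇒ word 0x78000004 (big)
  op=0x78000004>>27=0xf ⇒ jsr (J)
  imm@[26:0]=0x4 ⇒ $4
  target = base 0x5b04 + off 0x08 + 4 + imm 4 = 0x5b14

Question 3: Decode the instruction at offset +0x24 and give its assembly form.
+0x24: 91 3c 4e f8 ⇒ word 0x913c4ef8 (big)
  opcode bits[31:27]=0x12: andi/RI
  rd: (w>>23)&0xf=0x2 → c
  imm: (w>>0)&0x7fffff=0x3c4ef8 → $3952376

andi c, $3952376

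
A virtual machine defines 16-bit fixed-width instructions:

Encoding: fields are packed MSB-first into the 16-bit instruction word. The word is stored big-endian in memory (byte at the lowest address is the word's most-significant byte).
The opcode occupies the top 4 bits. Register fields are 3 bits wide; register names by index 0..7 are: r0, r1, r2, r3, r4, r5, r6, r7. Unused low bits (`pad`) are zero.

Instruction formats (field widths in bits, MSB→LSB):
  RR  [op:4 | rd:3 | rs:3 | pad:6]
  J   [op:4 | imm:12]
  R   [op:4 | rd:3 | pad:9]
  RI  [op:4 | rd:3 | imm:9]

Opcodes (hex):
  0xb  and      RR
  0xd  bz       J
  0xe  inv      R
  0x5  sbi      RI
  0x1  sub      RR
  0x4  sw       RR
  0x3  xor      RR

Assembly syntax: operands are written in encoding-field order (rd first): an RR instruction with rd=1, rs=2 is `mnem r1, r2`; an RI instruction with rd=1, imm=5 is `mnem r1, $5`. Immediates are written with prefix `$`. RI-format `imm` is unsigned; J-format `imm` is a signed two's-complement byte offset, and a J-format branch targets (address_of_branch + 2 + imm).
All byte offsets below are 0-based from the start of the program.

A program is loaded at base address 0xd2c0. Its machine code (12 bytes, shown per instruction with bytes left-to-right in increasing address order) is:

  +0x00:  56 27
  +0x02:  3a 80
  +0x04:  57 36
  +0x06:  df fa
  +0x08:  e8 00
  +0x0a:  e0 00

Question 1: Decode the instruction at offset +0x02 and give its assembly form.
xor r5, r2

@+02  big-endian(3a 80) = 0x3a80
  top 4b → 0x3 → xor [RR]
  [11:9] rd=5 = r5
  [8:6] rs=2 = r2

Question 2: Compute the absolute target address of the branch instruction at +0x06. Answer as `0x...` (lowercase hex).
0xd2c2

off 0x06: read df fa as big → 0xdffa
  opcode bits[15:12]=0xd: bz/J
  [11:0] imm=4090 (s12→-6) = $-6
  target = base 0xd2c0 + off 0x06 + 2 + imm -6 = 0xd2c2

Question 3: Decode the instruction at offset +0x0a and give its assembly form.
inv r0

off 0x0a: read e0 00 as big → 0xe000
  op=0xe000>>12=0xe ⇒ inv (R)
  [11:9] rd=0 = r0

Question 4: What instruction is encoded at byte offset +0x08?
inv r4

@+08  big-endian(e8 00) = 0xe800
  opcode bits[15:12]=0xe: inv/R
  rd@[11:9]=0x4 ⇒ r4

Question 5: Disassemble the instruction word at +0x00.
+0x00: 56 27 ⇒ word 0x5627 (big)
  op=0x5627>>12=0x5 ⇒ sbi (RI)
  rd@[11:9]=0x3 ⇒ r3
  imm@[8:0]=0x27 ⇒ $39

sbi r3, $39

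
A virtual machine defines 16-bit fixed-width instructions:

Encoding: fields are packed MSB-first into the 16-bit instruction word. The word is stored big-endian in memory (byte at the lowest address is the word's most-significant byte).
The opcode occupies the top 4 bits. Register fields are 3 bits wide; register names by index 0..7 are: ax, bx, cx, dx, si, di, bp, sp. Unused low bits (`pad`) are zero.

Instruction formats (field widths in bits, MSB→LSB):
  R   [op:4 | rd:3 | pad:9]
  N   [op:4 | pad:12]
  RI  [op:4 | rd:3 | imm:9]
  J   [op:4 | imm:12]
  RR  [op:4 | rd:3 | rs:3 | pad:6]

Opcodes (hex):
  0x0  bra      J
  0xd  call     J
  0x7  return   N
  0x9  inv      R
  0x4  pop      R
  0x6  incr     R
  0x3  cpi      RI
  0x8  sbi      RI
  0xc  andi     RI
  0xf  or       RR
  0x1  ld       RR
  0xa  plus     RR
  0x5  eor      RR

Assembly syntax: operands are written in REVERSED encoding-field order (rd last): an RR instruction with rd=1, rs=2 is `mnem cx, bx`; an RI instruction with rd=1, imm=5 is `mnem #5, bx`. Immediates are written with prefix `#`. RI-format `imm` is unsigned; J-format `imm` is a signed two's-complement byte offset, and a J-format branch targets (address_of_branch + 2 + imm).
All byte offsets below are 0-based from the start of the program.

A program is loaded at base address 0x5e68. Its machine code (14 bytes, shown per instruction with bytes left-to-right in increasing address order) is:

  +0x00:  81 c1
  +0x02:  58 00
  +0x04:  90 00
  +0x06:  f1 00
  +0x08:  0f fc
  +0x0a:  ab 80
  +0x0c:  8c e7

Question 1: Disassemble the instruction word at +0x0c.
+0x0c: 8c e7 ⇒ word 0x8ce7 (big)
  op=0x8ce7>>12=0x8 ⇒ sbi (RI)
  rd@[11:9]=0x6 ⇒ bp
  imm@[8:0]=0xe7 ⇒ #231

sbi #231, bp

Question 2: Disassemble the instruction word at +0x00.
off 0x00: read 81 c1 as big → 0x81c1
  op=0x81c1>>12=0x8 ⇒ sbi (RI)
  rd: (w>>9)&0x7=0x0 → ax
  imm: (w>>0)&0x1ff=0x1c1 → #449

sbi #449, ax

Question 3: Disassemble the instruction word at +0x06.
off 0x06: read f1 00 as big → 0xf100
  top 4b → 0xf → or [RR]
  [11:9] rd=0 = ax
  [8:6] rs=4 = si

or si, ax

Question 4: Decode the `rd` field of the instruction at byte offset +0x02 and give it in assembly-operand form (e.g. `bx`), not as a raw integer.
si

off 0x02: read 58 00 as big → 0x5800
  opcode bits[15:12]=0x5: eor/RR
  rd: (w>>9)&0x7=0x4 → si
  rs: (w>>6)&0x7=0x0 → ax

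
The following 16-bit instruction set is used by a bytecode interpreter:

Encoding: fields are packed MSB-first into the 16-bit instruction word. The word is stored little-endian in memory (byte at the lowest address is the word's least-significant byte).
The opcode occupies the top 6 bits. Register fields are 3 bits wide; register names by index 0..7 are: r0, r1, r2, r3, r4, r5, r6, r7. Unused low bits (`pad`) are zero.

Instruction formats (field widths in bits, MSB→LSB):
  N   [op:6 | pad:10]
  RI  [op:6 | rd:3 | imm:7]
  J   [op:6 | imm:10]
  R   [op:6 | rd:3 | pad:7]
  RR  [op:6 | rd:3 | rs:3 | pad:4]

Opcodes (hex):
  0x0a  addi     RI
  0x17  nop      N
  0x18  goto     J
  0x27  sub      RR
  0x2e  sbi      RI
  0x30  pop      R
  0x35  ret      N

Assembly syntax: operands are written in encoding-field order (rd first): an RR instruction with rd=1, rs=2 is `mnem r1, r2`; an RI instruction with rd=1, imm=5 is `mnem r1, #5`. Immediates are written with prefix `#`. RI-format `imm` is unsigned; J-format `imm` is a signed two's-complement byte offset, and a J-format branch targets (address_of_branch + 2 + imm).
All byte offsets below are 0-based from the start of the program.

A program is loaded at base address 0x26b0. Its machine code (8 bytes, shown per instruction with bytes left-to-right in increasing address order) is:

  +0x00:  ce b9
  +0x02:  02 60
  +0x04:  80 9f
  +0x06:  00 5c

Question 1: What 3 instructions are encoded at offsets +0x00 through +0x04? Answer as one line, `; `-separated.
sbi r3, #78; goto #2; sub r7, r0

+0x00: ce b9 ⇒ word 0xb9ce (little)
  op=0xb9ce>>10=0x2e ⇒ sbi (RI)
  [9:7] rd=3 = r3
  [6:0] imm=78 = #78
+0x02: 02 60 ⇒ word 0x6002 (little)
  op=0x6002>>10=0x18 ⇒ goto (J)
  [9:0] imm=2 = #2
+0x04: 80 9f ⇒ word 0x9f80 (little)
  op=0x9f80>>10=0x27 ⇒ sub (RR)
  [9:7] rd=7 = r7
  [6:4] rs=0 = r0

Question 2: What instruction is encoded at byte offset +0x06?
off 0x06: read 00 5c as little → 0x5c00
  opcode bits[15:10]=0x17: nop/N

nop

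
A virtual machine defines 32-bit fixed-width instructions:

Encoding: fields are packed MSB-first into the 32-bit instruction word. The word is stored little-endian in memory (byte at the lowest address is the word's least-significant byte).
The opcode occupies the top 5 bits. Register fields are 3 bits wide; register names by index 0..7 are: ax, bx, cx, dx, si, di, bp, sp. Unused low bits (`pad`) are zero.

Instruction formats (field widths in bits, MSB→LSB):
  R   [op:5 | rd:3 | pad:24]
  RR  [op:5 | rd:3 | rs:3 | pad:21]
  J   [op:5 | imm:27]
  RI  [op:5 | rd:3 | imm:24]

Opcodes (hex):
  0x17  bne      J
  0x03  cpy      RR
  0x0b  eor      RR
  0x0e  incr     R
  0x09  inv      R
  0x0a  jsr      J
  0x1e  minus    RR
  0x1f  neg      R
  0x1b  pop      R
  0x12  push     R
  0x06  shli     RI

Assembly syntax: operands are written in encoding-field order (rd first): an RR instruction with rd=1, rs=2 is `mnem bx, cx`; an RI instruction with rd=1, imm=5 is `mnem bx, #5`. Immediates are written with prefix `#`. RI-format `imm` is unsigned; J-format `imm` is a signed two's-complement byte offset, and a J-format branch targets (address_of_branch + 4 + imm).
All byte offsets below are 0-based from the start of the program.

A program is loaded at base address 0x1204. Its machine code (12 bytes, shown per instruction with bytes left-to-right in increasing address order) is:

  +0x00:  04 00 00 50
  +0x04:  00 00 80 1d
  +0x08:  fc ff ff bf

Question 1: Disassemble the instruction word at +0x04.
cpy di, si

[04] 00 00 80 1d → 0x1d800000
  opcode bits[31:27]=0x3: cpy/RR
  rd@[26:24]=0x5 ⇒ di
  rs@[23:21]=0x4 ⇒ si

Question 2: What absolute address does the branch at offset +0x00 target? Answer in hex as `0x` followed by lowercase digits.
[00] 04 00 00 50 → 0x50000004
  opcode bits[31:27]=0xa: jsr/J
  imm@[26:0]=0x4 ⇒ #4
  target = base 0x1204 + off 0x00 + 4 + imm 4 = 0x120c

0x120c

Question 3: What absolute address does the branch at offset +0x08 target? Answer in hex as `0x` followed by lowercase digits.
off 0x08: read fc ff ff bf as little → 0xbffffffc
  op=0xbffffffc>>27=0x17 ⇒ bne (J)
  [26:0] imm=134217724 (s27→-4) = #-4
  target = base 0x1204 + off 0x08 + 4 + imm -4 = 0x120c

0x120c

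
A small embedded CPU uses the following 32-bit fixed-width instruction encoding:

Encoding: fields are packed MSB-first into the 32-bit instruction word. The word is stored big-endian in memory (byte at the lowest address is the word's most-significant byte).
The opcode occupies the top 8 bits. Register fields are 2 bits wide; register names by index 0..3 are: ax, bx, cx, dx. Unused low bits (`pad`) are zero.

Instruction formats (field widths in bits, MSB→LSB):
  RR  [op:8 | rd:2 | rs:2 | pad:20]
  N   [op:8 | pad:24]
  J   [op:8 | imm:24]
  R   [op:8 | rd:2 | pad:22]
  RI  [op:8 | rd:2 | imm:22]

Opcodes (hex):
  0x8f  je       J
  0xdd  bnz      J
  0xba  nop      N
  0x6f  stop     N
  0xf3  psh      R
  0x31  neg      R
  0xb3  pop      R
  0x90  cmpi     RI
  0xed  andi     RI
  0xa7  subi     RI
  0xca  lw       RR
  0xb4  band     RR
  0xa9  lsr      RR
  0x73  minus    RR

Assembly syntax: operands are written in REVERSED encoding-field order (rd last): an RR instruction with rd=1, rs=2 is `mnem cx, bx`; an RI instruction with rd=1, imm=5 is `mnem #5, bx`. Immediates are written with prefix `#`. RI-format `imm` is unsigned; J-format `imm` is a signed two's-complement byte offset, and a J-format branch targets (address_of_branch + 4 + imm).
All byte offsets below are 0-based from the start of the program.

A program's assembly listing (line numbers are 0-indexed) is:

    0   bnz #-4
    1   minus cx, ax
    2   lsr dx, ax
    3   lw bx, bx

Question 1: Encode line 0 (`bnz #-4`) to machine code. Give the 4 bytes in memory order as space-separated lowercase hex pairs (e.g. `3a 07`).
dd ff ff fc

L0: bnz op=0xdd:8|imm=-4:24 ⇒ 0xddfffffc ⇒ big dd ff ff fc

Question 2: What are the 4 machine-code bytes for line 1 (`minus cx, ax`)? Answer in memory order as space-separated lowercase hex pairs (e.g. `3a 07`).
1. minus fields op=0x73:8|rd=0:2|rs=2:2|pad=0:20 → word 73200000h → 73 20 00 00

73 20 00 00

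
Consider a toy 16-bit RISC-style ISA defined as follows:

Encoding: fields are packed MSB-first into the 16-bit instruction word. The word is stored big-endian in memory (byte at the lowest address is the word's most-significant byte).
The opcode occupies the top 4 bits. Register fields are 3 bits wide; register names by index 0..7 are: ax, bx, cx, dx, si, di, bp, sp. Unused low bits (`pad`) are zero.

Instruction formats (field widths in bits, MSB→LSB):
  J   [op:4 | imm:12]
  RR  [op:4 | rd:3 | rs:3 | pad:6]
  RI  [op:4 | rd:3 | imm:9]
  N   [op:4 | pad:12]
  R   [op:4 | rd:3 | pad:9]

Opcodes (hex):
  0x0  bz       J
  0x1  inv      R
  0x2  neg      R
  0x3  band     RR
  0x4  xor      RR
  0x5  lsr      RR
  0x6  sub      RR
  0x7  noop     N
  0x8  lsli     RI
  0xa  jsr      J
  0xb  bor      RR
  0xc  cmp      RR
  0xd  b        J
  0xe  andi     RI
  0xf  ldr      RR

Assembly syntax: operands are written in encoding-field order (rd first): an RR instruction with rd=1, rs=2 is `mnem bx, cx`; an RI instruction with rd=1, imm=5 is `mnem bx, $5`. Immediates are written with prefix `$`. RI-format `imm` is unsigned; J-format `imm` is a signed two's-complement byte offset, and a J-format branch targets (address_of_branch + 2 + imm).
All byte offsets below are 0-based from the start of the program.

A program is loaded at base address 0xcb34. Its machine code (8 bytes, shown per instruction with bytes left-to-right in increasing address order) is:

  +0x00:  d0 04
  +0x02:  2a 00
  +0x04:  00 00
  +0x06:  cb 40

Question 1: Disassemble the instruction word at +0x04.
@+04  big-endian(00 00) = 0x0000
  op=0x0000>>12=0x0 ⇒ bz (J)
  [11:0] imm=0 = $0

bz $0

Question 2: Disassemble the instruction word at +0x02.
neg di

off 0x02: read 2a 00 as big → 0x2a00
  opcode bits[15:12]=0x2: neg/R
  rd@[11:9]=0x5 ⇒ di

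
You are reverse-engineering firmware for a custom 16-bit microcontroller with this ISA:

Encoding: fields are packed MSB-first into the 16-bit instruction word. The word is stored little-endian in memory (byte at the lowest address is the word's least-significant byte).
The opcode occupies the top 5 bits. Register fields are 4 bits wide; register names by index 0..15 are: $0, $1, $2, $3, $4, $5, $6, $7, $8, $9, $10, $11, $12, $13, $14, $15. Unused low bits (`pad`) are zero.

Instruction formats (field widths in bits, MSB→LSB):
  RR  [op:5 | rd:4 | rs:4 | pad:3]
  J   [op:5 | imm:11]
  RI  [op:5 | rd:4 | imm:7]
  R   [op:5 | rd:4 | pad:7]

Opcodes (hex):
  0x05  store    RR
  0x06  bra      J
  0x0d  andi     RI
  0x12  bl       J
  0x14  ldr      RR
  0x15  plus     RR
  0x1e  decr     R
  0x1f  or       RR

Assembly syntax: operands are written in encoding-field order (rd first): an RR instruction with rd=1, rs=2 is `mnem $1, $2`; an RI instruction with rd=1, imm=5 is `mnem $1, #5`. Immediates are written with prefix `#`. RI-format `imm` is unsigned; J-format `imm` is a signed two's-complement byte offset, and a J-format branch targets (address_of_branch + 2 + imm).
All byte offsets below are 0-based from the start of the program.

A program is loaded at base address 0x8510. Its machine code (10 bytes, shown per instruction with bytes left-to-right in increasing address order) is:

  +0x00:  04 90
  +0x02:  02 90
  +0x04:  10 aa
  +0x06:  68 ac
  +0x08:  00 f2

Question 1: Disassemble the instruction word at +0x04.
plus $4, $2

[04] 10 aa → 0xaa10
  opcode bits[15:11]=0x15: plus/RR
  rd@[10:7]=0x4 ⇒ $4
  rs@[6:3]=0x2 ⇒ $2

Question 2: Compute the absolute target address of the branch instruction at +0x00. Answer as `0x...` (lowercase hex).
[00] 04 90 → 0x9004
  top 5b → 0x12 → bl [J]
  imm@[10:0]=0x4 ⇒ #4
  target = base 0x8510 + off 0x00 + 2 + imm 4 = 0x8516

0x8516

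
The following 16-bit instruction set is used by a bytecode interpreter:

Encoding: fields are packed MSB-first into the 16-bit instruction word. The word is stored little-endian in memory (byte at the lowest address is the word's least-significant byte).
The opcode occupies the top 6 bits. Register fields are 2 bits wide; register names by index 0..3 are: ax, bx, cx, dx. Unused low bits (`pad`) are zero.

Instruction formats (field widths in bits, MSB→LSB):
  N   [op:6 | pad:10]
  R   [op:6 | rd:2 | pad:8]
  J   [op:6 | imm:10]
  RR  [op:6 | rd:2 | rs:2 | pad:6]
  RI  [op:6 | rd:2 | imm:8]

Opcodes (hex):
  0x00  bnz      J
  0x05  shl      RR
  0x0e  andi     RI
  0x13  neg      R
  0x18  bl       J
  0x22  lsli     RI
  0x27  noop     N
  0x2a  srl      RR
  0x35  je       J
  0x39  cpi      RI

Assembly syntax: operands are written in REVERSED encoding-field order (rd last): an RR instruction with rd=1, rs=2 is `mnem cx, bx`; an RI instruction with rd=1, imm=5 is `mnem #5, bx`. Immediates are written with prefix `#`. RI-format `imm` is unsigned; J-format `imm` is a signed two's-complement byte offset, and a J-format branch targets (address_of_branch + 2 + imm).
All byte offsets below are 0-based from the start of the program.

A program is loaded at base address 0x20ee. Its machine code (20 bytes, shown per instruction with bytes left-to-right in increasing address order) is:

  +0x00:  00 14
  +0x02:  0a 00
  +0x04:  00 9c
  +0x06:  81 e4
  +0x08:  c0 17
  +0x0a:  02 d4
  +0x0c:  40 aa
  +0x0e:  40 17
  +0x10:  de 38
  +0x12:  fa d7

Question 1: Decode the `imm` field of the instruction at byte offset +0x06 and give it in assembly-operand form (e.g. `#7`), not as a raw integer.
#129

off 0x06: read 81 e4 as little → 0xe481
  op=0xe481>>10=0x39 ⇒ cpi (RI)
  rd: (w>>8)&0x3=0x0 → ax
  imm: (w>>0)&0xff=0x81 → #129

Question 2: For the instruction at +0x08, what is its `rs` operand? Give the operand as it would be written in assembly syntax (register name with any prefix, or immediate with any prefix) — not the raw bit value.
dx

off 0x08: read c0 17 as little → 0x17c0
  op=0x17c0>>10=0x5 ⇒ shl (RR)
  rd@[9:8]=0x3 ⇒ dx
  rs@[7:6]=0x3 ⇒ dx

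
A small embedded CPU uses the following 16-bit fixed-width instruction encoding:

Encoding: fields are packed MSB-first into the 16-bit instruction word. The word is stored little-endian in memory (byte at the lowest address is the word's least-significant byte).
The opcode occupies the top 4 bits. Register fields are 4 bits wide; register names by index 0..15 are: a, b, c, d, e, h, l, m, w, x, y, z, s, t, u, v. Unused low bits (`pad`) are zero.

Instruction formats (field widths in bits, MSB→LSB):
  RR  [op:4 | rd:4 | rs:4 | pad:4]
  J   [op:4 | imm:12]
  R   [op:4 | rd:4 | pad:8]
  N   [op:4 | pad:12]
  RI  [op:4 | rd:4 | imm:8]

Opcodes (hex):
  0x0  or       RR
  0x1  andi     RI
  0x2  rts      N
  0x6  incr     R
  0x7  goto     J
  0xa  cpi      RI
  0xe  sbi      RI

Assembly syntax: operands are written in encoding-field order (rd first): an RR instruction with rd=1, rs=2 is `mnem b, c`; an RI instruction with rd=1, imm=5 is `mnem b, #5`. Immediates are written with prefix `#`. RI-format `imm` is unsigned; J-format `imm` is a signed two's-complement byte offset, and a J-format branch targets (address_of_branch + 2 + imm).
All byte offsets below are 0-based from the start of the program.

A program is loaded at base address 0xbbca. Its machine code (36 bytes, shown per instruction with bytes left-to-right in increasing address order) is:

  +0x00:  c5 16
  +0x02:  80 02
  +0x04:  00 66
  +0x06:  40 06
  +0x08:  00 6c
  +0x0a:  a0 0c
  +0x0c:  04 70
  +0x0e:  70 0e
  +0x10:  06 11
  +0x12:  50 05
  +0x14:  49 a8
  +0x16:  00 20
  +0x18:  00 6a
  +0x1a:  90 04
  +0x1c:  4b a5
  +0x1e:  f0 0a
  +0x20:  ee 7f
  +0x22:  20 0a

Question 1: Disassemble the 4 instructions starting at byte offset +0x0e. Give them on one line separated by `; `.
or u, m; andi b, #6; or h, h; cpi w, #73

off 0x0e: read 70 0e as little → 0x0e70
  opcode bits[15:12]=0x0: or/RR
  rd@[11:8]=0xe ⇒ u
  rs@[7:4]=0x7 ⇒ m
off 0x10: read 06 11 as little → 0x1106
  opcode bits[15:12]=0x1: andi/RI
  rd@[11:8]=0x1 ⇒ b
  imm@[7:0]=0x6 ⇒ #6
off 0x12: read 50 05 as little → 0x0550
  opcode bits[15:12]=0x0: or/RR
  rd@[11:8]=0x5 ⇒ h
  rs@[7:4]=0x5 ⇒ h
off 0x14: read 49 a8 as little → 0xa849
  opcode bits[15:12]=0xa: cpi/RI
  rd@[11:8]=0x8 ⇒ w
  imm@[7:0]=0x49 ⇒ #73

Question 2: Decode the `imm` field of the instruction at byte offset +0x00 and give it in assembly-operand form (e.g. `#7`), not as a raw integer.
off 0x00: read c5 16 as little → 0x16c5
  top 4b → 0x1 → andi [RI]
  [11:8] rd=6 = l
  [7:0] imm=197 = #197

#197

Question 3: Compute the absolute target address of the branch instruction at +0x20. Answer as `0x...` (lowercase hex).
0xbbda

+0x20: ee 7f ⇒ word 0x7fee (little)
  top 4b → 0x7 → goto [J]
  [11:0] imm=4078 (s12→-18) = #-18
  target = base 0xbbca + off 0x20 + 2 + imm -18 = 0xbbda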